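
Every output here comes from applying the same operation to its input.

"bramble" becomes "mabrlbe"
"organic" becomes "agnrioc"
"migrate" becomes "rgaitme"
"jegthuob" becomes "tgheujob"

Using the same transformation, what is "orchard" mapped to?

hcarrod

The rule is to move the first 3 characters to the end (rotate left by 3), then take characters alternately from the front and the back (1st, last, 2nd, 2nd-last, ...).
On "orchard": the first step gives "hardorc", and the second then gives "hcarrod".
(Check on "jegthuob": → "thuobjeg" → "tgheujob" ✓)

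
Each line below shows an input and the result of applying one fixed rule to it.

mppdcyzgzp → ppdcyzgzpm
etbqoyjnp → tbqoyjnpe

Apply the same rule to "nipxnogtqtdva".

The transformation: move the first character to the end.
"nipxnogtqtdva" → "ipxnogtqtdvan".

ipxnogtqtdvan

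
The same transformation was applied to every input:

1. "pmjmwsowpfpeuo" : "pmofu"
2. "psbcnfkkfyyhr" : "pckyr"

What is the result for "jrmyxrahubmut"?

jyabt

In each case the input is transformed by: keep one character in every 3, starting at position 1 (positions 1st, 4th, 7th, ...).
For "jrmyxrahubmut" the result is "jyabt".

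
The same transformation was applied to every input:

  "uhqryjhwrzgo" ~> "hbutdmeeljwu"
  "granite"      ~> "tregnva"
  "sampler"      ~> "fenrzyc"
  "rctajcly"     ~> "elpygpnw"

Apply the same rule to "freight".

sgeurtv

Looking at the pairs, the operation is to shift every letter 13 places forward in the alphabet (wrapping around) — i.e. ROT13, then take characters alternately from the front and the back (1st, last, 2nd, 2nd-last, ...).
Starting from "freight": after the first operation, "servtug"; after the second, "sgeurtv".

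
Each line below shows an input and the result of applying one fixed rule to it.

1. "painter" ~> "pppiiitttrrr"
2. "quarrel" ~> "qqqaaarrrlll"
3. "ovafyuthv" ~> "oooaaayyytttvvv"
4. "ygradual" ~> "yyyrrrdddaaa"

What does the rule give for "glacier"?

The rule is to keep every other character starting from the first (positions 1st, 3rd, 5th, ...), then repeat every character 3 times.
Working it through for "glacier": intermediate "gair", final "gggaaaiiirrr".

gggaaaiiirrr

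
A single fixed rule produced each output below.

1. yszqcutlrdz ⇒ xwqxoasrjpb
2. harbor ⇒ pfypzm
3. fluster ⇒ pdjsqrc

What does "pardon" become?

In each case the input is transformed by: shift every letter 2 places backward in the alphabet (wrapping around), then move the last character to the front.
On "pardon": the first step gives "nypbml", and the second then gives "lnypbm".

lnypbm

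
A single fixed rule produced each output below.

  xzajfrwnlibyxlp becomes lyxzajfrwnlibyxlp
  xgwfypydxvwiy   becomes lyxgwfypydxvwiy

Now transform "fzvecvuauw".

lyfzvecvuauw

The pattern: prepend "ly".
For "fzvecvuauw" the result is "lyfzvecvuauw".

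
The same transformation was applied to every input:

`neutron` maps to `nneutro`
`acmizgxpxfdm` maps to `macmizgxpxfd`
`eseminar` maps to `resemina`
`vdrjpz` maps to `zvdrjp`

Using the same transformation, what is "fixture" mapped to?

efixtur

Rule — move the last character to the front.
On "fixture" that produces "efixtur".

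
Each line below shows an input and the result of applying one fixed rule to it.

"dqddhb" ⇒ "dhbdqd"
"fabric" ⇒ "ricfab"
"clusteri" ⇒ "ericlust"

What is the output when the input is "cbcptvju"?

The transformation: move the last 3 characters to the front (rotate right by 3).
For "cbcptvju" the result is "vjucbcpt".

vjucbcpt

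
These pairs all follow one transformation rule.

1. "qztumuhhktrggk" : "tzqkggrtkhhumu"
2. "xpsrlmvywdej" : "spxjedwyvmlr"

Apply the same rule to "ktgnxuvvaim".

gtkmiavvuxn

The transformation: reverse the string, then move the last 3 characters to the front (rotate right by 3).
For "ktgnxuvvaim" the result is "gtkmiavvuxn".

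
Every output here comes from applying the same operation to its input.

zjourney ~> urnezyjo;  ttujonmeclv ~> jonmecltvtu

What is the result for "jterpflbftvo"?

The transformation: swap the first and last characters, then move the first 3 characters to the end (rotate left by 3).
Starting from "jterpflbftvo": after the first operation, "oterpflbftvj"; after the second, "rpflbftvjote".
(Check on "zjourney": → "yjournez" → "urnezyjo" ✓)

rpflbftvjote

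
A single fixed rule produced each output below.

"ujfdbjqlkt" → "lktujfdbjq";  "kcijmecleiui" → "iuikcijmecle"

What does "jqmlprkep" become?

kepjqmlpr

The rule is to move the last 3 characters to the front (rotate right by 3).
For "jqmlprkep" the result is "kepjqmlpr".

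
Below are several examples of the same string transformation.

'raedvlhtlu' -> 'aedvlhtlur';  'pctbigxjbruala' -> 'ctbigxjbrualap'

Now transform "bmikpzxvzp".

mikpzxvzpb

In each case the input is transformed by: move the first character to the end.
Applying that to "bmikpzxvzp" gives "mikpzxvzpb".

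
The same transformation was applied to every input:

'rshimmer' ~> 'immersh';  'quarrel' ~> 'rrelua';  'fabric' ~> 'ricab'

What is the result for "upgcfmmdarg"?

In each case the input is transformed by: delete the first character, then move the first 2 characters to the end (rotate left by 2).
Starting from "upgcfmmdarg": after the first operation, "pgcfmmdarg"; after the second, "cfmmdargpg".

cfmmdargpg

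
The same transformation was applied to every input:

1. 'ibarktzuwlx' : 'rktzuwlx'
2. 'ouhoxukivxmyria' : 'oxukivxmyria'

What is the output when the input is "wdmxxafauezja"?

xxafauezja

The pattern: delete the first 3 characters.
Doing the same to "wdmxxafauezja": "xxafauezja".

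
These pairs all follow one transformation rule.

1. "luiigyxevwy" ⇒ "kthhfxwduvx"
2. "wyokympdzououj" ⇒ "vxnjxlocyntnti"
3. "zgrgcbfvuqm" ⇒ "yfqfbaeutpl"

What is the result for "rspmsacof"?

qrolrzbne

The rule is to shift every letter 1 place backward in the alphabet (wrapping around).
"rspmsacof" → "qrolrzbne".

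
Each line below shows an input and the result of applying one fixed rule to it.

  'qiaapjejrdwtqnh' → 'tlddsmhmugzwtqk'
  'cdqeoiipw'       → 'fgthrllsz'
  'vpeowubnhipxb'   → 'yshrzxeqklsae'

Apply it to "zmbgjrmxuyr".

cpejmupaxbu

In each case the input is transformed by: shift every letter 3 places forward in the alphabet (wrapping around).
Applying that to "zmbgjrmxuyr" gives "cpejmupaxbu".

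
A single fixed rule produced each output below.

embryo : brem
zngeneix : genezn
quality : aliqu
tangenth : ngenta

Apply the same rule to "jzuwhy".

uwjz

The transformation: delete the last 2 characters, then move the first 2 characters to the end (rotate left by 2).
Working it through for "jzuwhy": intermediate "jzuw", final "uwjz".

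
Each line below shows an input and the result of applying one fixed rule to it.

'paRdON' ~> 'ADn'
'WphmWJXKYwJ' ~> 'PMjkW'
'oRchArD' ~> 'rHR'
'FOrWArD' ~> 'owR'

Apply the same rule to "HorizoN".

OIO

What's happening: flip the case of every letter, then keep every other character starting from the second (positions 2nd, 4th, 6th, ...).
Starting from "HorizoN": after the first operation, "hORIZOn"; after the second, "OIO".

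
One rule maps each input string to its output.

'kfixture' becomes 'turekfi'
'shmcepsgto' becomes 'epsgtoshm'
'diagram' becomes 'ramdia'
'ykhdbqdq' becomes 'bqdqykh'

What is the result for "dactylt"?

yltdac

In each case the input is transformed by: move the first 3 characters to the end (rotate left by 3), then delete the first character.
Applying both steps to "dactylt": "tyltdac", then "yltdac".
(Check on "diagram": → "gramdia" → "ramdia" ✓)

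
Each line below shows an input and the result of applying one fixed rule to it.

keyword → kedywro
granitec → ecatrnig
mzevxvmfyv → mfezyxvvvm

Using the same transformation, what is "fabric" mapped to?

Each output is the input with this applied: sort the characters into reverse alphabetical order, then move the last 3 characters to the front (rotate right by 3).
For "fabric" the result is "cbarif".

cbarif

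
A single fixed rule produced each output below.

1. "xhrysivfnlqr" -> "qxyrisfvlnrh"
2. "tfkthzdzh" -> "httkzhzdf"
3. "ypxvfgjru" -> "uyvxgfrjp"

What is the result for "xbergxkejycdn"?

nxrexgekyjdcb

In each case the input is transformed by: swap each adjacent pair of characters (1↔2, 3↔4, ...), then swap the first and last characters.
On "xbergxkejycdn": the first step gives "bxrexgekyjdcn", and the second then gives "nxrexgekyjdcb".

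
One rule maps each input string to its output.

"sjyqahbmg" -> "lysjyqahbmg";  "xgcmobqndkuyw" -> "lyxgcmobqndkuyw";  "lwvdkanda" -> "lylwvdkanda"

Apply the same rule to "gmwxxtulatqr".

lygmwxxtulatqr

Looking at the pairs, the operation is to prepend "ly".
Doing the same to "gmwxxtulatqr": "lygmwxxtulatqr".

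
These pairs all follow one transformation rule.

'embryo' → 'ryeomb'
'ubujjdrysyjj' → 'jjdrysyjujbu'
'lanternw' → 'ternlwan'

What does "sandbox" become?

dbosxan

Rule — swap the first and last characters, then move the first 3 characters to the end (rotate left by 3).
Starting from "sandbox": after the first operation, "xandbos"; after the second, "dbosxan".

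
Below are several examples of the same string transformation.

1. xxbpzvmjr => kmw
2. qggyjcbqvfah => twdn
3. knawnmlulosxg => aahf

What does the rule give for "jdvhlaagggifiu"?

qytvh

Rule — keep one character in every 3, starting at position 2 (positions 2nd, 5th, 8th, ...), then shift every letter 13 places forward in the alphabet (wrapping around) — i.e. ROT13.
Starting from "jdvhlaagggifiu": after the first operation, "dlgiu"; after the second, "qytvh".
(Check on "knawnmlulosxg": → "nnus" → "aahf" ✓)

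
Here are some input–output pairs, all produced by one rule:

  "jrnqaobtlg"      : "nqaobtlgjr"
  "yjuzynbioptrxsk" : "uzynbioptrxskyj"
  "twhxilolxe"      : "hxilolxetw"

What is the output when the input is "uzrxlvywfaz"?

Looking at the pairs, the operation is to move the first 2 characters to the end (rotate left by 2).
Doing the same to "uzrxlvywfaz": "rxlvywfazuz".

rxlvywfazuz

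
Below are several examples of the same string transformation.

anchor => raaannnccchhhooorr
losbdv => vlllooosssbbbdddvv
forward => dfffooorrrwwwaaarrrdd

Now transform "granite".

The rule is to repeat every character 3 times, then move the last character to the front.
Starting from "granite": after the first operation, "gggrrraaannniiittteee"; after the second, "egggrrraaannniiitttee".

egggrrraaannniiitttee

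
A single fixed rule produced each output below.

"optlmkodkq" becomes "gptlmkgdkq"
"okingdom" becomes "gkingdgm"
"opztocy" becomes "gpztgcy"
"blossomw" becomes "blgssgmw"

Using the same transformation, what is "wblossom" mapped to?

In each case the input is transformed by: replace every "o" with "g".
For "wblossom" the result is "wblgssgm".

wblgssgm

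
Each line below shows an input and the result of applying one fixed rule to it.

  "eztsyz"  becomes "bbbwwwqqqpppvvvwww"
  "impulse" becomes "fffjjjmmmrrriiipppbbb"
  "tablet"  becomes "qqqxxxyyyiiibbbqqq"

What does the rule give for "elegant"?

bbbiiibbbdddxxxkkkqqq

Each output is the input with this applied: repeat every character 3 times, then shift every letter 3 places backward in the alphabet (wrapping around).
For "elegant", step one produces "eeellleeegggaaannnttt"; step two turns that into "bbbiiibbbdddxxxkkkqqq".
(Check on "impulse": → "iiimmmpppuuulllssseee" → "fffjjjmmmrrriiipppbbb" ✓)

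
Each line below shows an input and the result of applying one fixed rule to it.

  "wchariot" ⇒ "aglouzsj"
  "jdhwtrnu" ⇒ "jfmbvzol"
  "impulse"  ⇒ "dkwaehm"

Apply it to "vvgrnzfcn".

xufnnyjfr

The transformation: shift every letter 8 places backward in the alphabet (wrapping around), then move the last 3 characters to the front (rotate right by 3).
Applying both steps to "vvgrnzfcn": "nnyjfrxuf", then "xufnnyjfr".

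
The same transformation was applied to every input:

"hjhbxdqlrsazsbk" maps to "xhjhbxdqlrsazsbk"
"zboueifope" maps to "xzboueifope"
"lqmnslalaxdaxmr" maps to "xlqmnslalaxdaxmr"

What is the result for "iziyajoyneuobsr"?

In each case the input is transformed by: prepend "x".
For "iziyajoyneuobsr" the result is "xiziyajoyneuobsr".

xiziyajoyneuobsr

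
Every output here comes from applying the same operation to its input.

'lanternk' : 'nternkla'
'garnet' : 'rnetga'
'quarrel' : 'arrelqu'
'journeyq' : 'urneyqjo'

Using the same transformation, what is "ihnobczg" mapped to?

In each case the input is transformed by: move the first 2 characters to the end (rotate left by 2).
"ihnobczg" → "nobczgih".

nobczgih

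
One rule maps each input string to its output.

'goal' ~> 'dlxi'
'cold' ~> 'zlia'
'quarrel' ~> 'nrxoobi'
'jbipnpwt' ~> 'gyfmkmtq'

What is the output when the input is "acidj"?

xzfag

Looking at the pairs, the operation is to shift every letter 3 places backward in the alphabet (wrapping around).
On "acidj" that produces "xzfag".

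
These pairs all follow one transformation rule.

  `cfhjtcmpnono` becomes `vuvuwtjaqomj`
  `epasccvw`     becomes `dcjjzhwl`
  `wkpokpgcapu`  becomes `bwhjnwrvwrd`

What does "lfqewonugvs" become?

Rule — reverse the string, then shift every letter 7 places forward in the alphabet (wrapping around).
"lfqewonugvs" → "svgunoweqfl" → "zcnbuvdlxms".

zcnbuvdlxms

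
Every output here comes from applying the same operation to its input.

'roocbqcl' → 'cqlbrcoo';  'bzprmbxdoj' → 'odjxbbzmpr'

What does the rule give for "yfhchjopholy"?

Each output is the input with this applied: move the last 2 characters to the front (rotate right by 2), then take characters alternately from the front and the back (1st, last, 2nd, 2nd-last, ...).
For "yfhchjopholy" the result is "loyhypfohjch".

loyhypfohjch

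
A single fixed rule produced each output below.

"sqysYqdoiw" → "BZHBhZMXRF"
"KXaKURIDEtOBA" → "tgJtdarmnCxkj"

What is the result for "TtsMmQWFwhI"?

The pattern: flip the case of every letter, then shift every letter 9 places forward in the alphabet (wrapping around).
On "TtsMmQWFwhI": the first step gives "tTSmMqwfWHi", and the second then gives "cCBvVzfoFQr".

cCBvVzfoFQr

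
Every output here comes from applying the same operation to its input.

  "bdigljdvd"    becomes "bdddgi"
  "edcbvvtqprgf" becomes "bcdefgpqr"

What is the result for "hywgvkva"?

aghkv

The transformation: sort the characters into alphabetical order, then delete the last 3 characters.
Doing the same to "hywgvkva": "aghkv".
(Check on "edcbvvtqprgf": → "bcdefgpqrtvv" → "bcdefgpqr" ✓)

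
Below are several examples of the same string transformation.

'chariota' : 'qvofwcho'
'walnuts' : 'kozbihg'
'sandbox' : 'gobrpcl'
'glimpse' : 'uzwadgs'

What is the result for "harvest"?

The rule is to shift every letter 12 places backward in the alphabet (wrapping around).
"harvest" → "vofjsgh".

vofjsgh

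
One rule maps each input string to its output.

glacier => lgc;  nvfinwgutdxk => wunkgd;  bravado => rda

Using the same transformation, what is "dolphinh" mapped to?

olhd

Each output is the input with this applied: sort the characters into reverse alphabetical order, then keep every other character starting from the second (positions 2nd, 4th, 6th, ...).
On "dolphinh": the first step gives "ponlihhd", and the second then gives "olhd".
(Check on "nvfinwgutdxk": → "xwvutnnkigfd" → "wunkgd" ✓)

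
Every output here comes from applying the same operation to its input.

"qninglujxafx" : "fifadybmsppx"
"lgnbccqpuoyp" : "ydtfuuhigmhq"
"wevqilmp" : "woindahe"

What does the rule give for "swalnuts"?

In each case the input is transformed by: shift every letter 8 places backward in the alphabet (wrapping around), then swap each adjacent pair of characters (1↔2, 3↔4, ...).
"swalnuts" → "kosdfmlk" → "okdsmfkl".

okdsmfkl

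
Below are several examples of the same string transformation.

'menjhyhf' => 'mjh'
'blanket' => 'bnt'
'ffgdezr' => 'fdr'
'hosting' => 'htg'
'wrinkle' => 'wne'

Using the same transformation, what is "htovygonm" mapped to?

What's happening: keep one character in every 3, starting at position 1 (positions 1st, 4th, 7th, ...).
Applying that to "htovygonm" gives "hvo".

hvo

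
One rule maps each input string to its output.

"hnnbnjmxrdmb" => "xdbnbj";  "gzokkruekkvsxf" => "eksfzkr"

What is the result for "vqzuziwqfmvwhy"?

The rule is to keep every other character starting from the second (positions 2nd, 4th, 6th, ...), then move the first 3 characters to the end (rotate left by 3).
"vqzuziwqfmvwhy" → "quiqmwy" → "qmwyqui".
(Check on "gzokkruekkvsxf": → "zkreksf" → "eksfzkr" ✓)

qmwyqui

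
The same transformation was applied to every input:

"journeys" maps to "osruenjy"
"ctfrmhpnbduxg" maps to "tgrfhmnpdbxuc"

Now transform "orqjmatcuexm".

The pattern: swap the first and last characters, then swap each adjacent pair of characters (1↔2, 3↔4, ...).
On "orqjmatcuexm": the first step gives "mrqjmatcuexo", and the second then gives "rmjqamcteuox".

rmjqamcteuox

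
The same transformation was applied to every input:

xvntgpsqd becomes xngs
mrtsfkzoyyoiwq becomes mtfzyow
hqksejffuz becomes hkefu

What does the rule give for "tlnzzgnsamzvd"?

Looking at the pairs, the operation is to delete the last character, then keep every other character starting from the first (positions 1st, 3rd, 5th, ...).
On "tlnzzgnsamzvd": the first step gives "tlnzzgnsamzv", and the second then gives "tnznaz".

tnznaz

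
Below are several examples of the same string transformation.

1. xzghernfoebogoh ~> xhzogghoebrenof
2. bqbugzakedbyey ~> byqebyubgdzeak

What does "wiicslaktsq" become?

The transformation: take characters alternately from the front and the back (1st, last, 2nd, 2nd-last, ...).
So "wiicslaktsq" becomes "wqisitcksal".

wqisitcksal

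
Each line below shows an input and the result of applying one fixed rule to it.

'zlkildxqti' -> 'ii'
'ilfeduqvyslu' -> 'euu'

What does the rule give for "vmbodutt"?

Looking at the pairs, the operation is to keep every other character starting from the second (positions 2nd, 4th, 6th, ...), then keep only the vowels.
Working it through for "vmbodutt": intermediate "mout", final "ou".

ou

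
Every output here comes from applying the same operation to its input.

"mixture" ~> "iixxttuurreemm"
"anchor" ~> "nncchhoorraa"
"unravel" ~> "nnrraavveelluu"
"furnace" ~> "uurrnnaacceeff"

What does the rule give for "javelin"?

Looking at the pairs, the operation is to move the first character to the end, then double every character.
Working it through for "javelin": intermediate "avelinj", final "aavveelliinnjj".
(Check on "mixture": → "ixturem" → "iixxttuurreemm" ✓)

aavveelliinnjj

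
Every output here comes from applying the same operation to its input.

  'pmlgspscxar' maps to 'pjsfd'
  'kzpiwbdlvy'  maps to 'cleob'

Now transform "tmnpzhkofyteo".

The rule is to shift every letter 3 places forward in the alphabet (wrapping around), then keep every other character starting from the second (positions 2nd, 4th, 6th, ...).
Applying that to "tmnpzhkofyteo" gives "pskrbh".

pskrbh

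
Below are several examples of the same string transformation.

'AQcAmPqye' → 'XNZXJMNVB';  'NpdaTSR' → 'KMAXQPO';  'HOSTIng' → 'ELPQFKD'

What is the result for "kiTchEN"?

The transformation: shift every letter 3 places backward in the alphabet (wrapping around), then convert every letter to uppercase.
Starting from "kiTchEN": after the first operation, "hfQzeBK"; after the second, "HFQZEBK".

HFQZEBK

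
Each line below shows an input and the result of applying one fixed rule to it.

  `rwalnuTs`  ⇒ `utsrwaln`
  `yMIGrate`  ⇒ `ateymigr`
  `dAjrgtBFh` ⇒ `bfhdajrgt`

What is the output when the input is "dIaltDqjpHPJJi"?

In each case the input is transformed by: move the last 3 characters to the front (rotate right by 3), then convert every letter to lowercase.
Applying both steps to "dIaltDqjpHPJJi": "JJidIaltDqjpHP", then "jjidialtdqjphp".

jjidialtdqjphp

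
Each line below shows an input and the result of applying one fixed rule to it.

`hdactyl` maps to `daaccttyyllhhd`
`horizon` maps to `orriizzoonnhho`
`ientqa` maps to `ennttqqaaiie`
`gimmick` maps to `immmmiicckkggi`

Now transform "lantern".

anntteerrnnlla

Looking at the pairs, the operation is to double every character, then move the first 3 characters to the end (rotate left by 3).
Working it through for "lantern": intermediate "llaanntteerrnn", final "anntteerrnnlla".
(Check on "horizon": → "hhoorriizzoonn" → "orriizzoonnhho" ✓)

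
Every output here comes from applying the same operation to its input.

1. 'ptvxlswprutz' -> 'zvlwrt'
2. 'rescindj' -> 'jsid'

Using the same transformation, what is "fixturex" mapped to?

Looking at the pairs, the operation is to swap the first and last characters, then keep every other character starting from the first (positions 1st, 3rd, 5th, ...).
Starting from "fixturex": after the first operation, "xixturef"; after the second, "xxue".

xxue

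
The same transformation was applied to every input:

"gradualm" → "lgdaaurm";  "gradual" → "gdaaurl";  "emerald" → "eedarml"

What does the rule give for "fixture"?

What's happening: sort the characters into reverse alphabetical order, then move the first 3 characters to the end (rotate left by 3).
"fixture" → "rifexut".
(Check on "gradual": → "urlgdaa" → "gdaaurl" ✓)

rifexut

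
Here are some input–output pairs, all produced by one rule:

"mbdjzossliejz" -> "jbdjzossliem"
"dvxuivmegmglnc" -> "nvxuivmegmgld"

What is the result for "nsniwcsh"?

ssniwcn

In each case the input is transformed by: delete the last character, then swap the first and last characters.
Starting from "nsniwcsh": after the first operation, "nsniwcs"; after the second, "ssniwcn".
(Check on "dvxuivmegmglnc": → "dvxuivmegmgln" → "nvxuivmegmgld" ✓)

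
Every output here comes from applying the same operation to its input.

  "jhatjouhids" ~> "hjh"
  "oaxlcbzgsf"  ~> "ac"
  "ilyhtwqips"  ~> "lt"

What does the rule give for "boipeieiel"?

oe

Rule — delete the last 3 characters, then keep one character in every 3, starting at position 2 (positions 2nd, 5th, 8th, ...).
On "boipeieiel": the first step gives "boipeie", and the second then gives "oe".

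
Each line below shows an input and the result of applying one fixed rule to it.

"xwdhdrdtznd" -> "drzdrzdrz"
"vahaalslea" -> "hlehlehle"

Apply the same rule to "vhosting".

The pattern: keep one character in every 3, starting at position 3 (positions 3rd, 6th, 9th, ...), then write the whole string 3 times in a row.
On "vhosting": the first step gives "oi", and the second then gives "oioioi".

oioioi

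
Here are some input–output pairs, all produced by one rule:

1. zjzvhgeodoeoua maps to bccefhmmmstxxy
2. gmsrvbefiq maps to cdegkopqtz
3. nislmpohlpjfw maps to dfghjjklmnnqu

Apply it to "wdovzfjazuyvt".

bdhmrsttuwxxy

Rule — shift every letter 2 places backward in the alphabet (wrapping around), then sort the characters into alphabetical order.
Applying both steps to "wdovzfjazuyvt": "ubmtxdhyxswtr", then "bdhmrsttuwxxy".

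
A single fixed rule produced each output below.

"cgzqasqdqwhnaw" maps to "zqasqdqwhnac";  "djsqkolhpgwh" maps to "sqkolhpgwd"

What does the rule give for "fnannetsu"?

The rule is to swap the first and last characters, then delete the first 2 characters.
Starting from "fnannetsu": after the first operation, "unannetsf"; after the second, "annetsf".

annetsf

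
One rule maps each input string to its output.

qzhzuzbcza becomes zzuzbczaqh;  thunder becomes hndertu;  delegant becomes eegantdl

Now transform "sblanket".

Each output is the input with this applied: move the first 2 characters to the end (rotate left by 2), then swap the first and last characters.
On "sblanket": the first step gives "lanketsb", and the second then gives "banketsl".
(Check on "delegant": → "legantde" → "eegantdl" ✓)

banketsl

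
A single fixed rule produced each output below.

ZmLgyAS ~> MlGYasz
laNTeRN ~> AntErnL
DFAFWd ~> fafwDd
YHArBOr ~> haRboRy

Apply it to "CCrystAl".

cRYSTaLc

The rule is to move the first character to the end, then flip the case of every letter.
"CCrystAl" → "CrystAlC" → "cRYSTaLc".
(Check on "DFAFWd": → "FAFWdD" → "fafwDd" ✓)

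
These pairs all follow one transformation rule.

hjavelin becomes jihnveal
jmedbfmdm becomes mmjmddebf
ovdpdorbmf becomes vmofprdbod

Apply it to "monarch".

In each case the input is transformed by: swap each adjacent pair of characters (1↔2, 3↔4, ...), then take characters alternately from the front and the back (1st, last, 2nd, 2nd-last, ...).
"monarch" → "omancrh" → "ohmracn".

ohmracn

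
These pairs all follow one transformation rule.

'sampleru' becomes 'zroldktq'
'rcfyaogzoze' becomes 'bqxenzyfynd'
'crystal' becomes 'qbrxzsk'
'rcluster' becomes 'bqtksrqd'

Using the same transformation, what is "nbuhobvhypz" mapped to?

Each output is the input with this applied: shift every letter 1 place backward in the alphabet (wrapping around), then swap each adjacent pair of characters (1↔2, 3↔4, ...).
So "nbuhobvhypz" becomes "amgtanguoxy".

amgtanguoxy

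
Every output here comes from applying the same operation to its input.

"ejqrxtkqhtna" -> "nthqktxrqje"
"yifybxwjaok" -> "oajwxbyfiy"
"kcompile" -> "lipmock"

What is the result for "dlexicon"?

Each output is the input with this applied: reverse the string, then delete the first character.
Doing the same to "dlexicon": "ocixeld".
(Check on "kcompile": → "elipmock" → "lipmock" ✓)

ocixeld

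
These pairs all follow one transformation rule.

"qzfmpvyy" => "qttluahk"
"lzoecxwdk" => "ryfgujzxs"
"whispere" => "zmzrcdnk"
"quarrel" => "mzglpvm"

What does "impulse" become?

Rule — move the last 3 characters to the front (rotate right by 3), then shift every letter 5 places backward in the alphabet (wrapping around).
For "impulse", step one produces "lseimpu"; step two turns that into "gnzdhkp".

gnzdhkp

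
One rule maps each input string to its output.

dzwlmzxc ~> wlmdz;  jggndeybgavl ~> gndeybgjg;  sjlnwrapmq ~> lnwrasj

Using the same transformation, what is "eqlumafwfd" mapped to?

Rule — delete the last 3 characters, then move the first 2 characters to the end (rotate left by 2).
On "eqlumafwfd": the first step gives "eqlumaf", and the second then gives "lumafeq".

lumafeq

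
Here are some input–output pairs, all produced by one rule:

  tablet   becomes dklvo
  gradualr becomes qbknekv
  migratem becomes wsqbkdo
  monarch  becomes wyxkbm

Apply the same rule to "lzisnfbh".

vjscxpl

The rule is to delete the last character, then shift every letter 10 places forward in the alphabet (wrapping around).
Working it through for "lzisnfbh": intermediate "lzisnfb", final "vjscxpl".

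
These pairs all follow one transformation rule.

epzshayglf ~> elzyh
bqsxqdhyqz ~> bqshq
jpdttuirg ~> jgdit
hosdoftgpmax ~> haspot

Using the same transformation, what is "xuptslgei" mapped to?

xipgs

The pattern: keep every other character starting from the first (positions 1st, 3rd, 5th, ...), then take characters alternately from the front and the back (1st, last, 2nd, 2nd-last, ...).
For "xuptslgei", step one produces "xpsgi"; step two turns that into "xipgs".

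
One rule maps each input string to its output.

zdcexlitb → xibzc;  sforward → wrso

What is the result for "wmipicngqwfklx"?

inqflwi

The transformation: keep every other character starting from the first (positions 1st, 3rd, 5th, ...), then move the first 2 characters to the end (rotate left by 2).
Working it through for "wmipicngqwfklx": intermediate "wiinqfl", final "inqflwi".
(Check on "sforward": → "sowr" → "wrso" ✓)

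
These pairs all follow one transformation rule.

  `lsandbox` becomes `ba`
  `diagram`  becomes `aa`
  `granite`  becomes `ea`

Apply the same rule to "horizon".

ih

Rule — sort the characters into reverse alphabetical order, then keep only the last 2 characters.
Starting from "horizon": after the first operation, "zroonih"; after the second, "ih".
(Check on "granite": → "trnigea" → "ea" ✓)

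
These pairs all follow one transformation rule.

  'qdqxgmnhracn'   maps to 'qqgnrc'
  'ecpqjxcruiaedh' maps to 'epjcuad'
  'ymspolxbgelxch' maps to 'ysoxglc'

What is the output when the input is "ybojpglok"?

Looking at the pairs, the operation is to keep every other character starting from the first (positions 1st, 3rd, 5th, ...).
Applying that to "ybojpglok" gives "yoplk".

yoplk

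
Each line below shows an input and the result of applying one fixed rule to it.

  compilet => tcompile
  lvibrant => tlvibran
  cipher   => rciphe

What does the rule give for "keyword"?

In each case the input is transformed by: move the last character to the front.
"keyword" → "dkeywor".

dkeywor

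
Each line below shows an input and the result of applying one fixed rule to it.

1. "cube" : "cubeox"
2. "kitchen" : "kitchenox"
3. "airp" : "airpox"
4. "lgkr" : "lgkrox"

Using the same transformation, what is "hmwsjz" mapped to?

hmwsjzox

The rule is to append "ox".
"hmwsjz" → "hmwsjzox".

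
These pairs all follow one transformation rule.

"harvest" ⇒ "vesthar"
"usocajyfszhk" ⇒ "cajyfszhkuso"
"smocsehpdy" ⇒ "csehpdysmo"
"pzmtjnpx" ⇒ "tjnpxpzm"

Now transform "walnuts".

What's happening: move the first 3 characters to the end (rotate left by 3).
Applying that to "walnuts" gives "nutswal".

nutswal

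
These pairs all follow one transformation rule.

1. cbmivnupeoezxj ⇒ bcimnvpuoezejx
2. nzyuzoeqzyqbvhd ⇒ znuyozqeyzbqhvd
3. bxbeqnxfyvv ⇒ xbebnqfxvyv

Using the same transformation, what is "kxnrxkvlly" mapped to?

xkrnkxlvyl

The pattern: swap each adjacent pair of characters (1↔2, 3↔4, ...).
So "kxnrxkvlly" becomes "xkrnkxlvyl".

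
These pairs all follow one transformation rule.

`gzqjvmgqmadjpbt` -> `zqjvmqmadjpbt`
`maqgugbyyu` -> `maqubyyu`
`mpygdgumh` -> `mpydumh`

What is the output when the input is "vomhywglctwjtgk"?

Looking at the pairs, the operation is to remove every "g".
On "vomhywglctwjtgk" that produces "vomhywlctwjtk".

vomhywlctwjtk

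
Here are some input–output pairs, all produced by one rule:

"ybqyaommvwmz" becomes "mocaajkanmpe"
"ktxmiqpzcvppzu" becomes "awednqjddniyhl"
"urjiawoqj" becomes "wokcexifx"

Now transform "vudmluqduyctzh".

The transformation: shift every letter 12 places backward in the alphabet (wrapping around), then move the first 3 characters to the end (rotate left by 3).
Working it through for "vudmluqduyctzh": intermediate "jirazierimqhnv", final "azierimqhnvjir".
(Check on "urjiawoqj": → "ifxwokcex" → "wokcexifx" ✓)

azierimqhnvjir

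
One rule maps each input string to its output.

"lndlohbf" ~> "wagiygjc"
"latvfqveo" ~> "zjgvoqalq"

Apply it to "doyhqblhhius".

The rule is to shift every letter 5 places backward in the alphabet (wrapping around), then move the last 2 characters to the front (rotate right by 2).
Applying both steps to "doyhqblhhius": "yjtclwgccdpn", then "pnyjtclwgccd".

pnyjtclwgccd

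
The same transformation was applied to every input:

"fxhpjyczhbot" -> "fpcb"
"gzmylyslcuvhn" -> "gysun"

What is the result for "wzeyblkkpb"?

The transformation: keep one character in every 3, starting at position 1 (positions 1st, 4th, 7th, ...).
Applying that to "wzeyblkkpb" gives "wykb".

wykb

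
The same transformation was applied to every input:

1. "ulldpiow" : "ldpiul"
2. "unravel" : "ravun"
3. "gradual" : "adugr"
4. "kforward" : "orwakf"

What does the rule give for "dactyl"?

In each case the input is transformed by: delete the last 2 characters, then move the first 2 characters to the end (rotate left by 2).
Applying both steps to "dactyl": "dact", then "ctda".
(Check on "gradual": → "gradu" → "adugr" ✓)

ctda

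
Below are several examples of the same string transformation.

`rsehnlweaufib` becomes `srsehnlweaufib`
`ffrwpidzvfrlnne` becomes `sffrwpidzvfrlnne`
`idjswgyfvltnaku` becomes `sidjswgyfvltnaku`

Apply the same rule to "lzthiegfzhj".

slzthiegfzhj

What's happening: prepend "s".
On "lzthiegfzhj" that produces "slzthiegfzhj".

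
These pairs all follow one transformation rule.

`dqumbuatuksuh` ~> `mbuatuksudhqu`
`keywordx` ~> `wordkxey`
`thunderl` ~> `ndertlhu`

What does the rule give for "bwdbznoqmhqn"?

The rule is to swap the first and last characters, then move the first 3 characters to the end (rotate left by 3).
Applying both steps to "bwdbznoqmhqn": "nwdbznoqmhqb", then "bznoqmhqbnwd".

bznoqmhqbnwd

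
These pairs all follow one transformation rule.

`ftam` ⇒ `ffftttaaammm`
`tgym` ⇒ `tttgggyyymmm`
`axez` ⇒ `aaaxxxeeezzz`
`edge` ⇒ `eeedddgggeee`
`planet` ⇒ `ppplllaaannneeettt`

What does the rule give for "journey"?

In each case the input is transformed by: repeat every character 3 times.
For "journey" the result is "jjjooouuurrrnnneeeyyy".

jjjooouuurrrnnneeeyyy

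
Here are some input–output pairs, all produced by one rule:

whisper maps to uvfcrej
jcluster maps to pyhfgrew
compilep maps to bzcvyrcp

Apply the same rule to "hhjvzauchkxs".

uwimnhpuxkfu

Each output is the input with this applied: shift every letter 13 places forward in the alphabet (wrapping around) — i.e. ROT13, then move the first character to the end.
For "hhjvzauchkxs", step one produces "uuwimnhpuxkf"; step two turns that into "uwimnhpuxkfu".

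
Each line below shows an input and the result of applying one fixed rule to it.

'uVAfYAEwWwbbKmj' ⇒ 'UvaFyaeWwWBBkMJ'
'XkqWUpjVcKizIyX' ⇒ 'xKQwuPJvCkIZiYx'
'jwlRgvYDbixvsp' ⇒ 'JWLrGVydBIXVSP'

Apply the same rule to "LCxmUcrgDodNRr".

lcXMuCRGdODnrR

What's happening: flip the case of every letter.
"LCxmUcrgDodNRr" → "lcXMuCRGdODnrR".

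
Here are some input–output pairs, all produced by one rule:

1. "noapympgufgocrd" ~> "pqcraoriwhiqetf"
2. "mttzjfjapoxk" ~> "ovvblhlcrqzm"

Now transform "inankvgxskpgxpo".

Looking at the pairs, the operation is to shift every letter 2 places forward in the alphabet (wrapping around).
So "inankvgxskpgxpo" becomes "kpcpmxizumrizrq".

kpcpmxizumrizrq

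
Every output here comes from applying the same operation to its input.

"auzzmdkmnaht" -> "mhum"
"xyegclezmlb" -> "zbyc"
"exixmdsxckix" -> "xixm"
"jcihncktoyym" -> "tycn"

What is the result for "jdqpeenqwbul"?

What's happening: keep one character in every 3, starting at position 2 (positions 2nd, 5th, 8th, ...), then move the last 2 characters to the front (rotate right by 2).
For "jdqpeenqwbul" the result is "qude".

qude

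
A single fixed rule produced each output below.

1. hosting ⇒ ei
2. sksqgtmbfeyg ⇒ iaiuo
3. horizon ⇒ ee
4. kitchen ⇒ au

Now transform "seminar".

The transformation: shift every letter 10 places backward in the alphabet (wrapping around), then keep only the vowels.
"seminar" → "iucydqh" → "iu".

iu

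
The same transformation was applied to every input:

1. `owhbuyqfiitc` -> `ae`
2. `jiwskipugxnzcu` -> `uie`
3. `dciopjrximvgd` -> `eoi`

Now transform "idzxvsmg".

Each output is the input with this applied: shift every letter 2 places forward in the alphabet (wrapping around), then keep only the vowels.
On "idzxvsmg": the first step gives "kfbzxuoi", and the second then gives "uoi".

uoi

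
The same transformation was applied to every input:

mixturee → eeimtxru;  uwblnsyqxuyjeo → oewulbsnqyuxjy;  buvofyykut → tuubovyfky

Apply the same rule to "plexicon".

The pattern: swap each adjacent pair of characters (1↔2, 3↔4, ...), then move the last 2 characters to the front (rotate right by 2).
Applying both steps to "plexicon": "lpxecino", then "nolpxeci".

nolpxeci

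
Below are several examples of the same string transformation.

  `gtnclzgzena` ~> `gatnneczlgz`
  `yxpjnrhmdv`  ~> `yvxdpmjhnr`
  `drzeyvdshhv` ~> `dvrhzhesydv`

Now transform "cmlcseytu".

What's happening: take characters alternately from the front and the back (1st, last, 2nd, 2nd-last, ...).
Doing the same to "cmlcseytu": "cumtlyces".

cumtlyces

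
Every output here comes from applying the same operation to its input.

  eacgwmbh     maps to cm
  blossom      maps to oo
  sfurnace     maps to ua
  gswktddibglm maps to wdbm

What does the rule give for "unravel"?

re

The transformation: keep one character in every 3, starting at position 3 (positions 3rd, 6th, 9th, ...).
So "unravel" becomes "re".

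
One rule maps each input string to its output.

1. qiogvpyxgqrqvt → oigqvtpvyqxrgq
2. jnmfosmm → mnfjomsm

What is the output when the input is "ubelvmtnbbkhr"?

The rule is to move the first 2 characters to the end (rotate left by 2), then take characters alternately from the front and the back (1st, last, 2nd, 2nd-last, ...).
On "ubelvmtnbbkhr" that produces "ebluvrmhtknbb".

ebluvrmhtknbb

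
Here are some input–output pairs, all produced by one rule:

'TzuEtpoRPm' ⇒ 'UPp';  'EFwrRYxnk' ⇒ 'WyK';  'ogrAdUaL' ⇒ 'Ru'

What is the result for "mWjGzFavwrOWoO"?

JfWw

The transformation: keep one character in every 3, starting at position 3 (positions 3rd, 6th, 9th, ...), then flip the case of every letter.
Doing the same to "mWjGzFavwrOWoO": "JfWw".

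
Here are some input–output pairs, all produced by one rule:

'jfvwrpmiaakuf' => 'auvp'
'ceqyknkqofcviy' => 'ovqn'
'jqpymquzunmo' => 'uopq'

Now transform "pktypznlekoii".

eitz

The pattern: keep one character in every 3, starting at position 3 (positions 3rd, 6th, 9th, ...), then move the last 2 characters to the front (rotate right by 2).
On "pktypznlekoii" that produces "eitz".
(Check on "ceqyknkqofcviy": → "qnov" → "ovqn" ✓)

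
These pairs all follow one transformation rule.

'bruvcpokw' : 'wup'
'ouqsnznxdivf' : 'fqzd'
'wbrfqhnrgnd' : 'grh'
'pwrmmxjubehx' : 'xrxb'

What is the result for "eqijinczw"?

Looking at the pairs, the operation is to keep one character in every 3, starting at position 3 (positions 3rd, 6th, 9th, ...), then move the last character to the front.
On "eqijinczw" that produces "win".

win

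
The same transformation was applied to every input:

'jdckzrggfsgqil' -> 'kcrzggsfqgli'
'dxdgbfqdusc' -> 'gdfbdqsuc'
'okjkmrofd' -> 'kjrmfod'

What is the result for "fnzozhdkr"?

The transformation: swap each adjacent pair of characters (1↔2, 3↔4, ...), then delete the first 2 characters.
Starting from "fnzozhdkr": after the first operation, "nfozhzkdr"; after the second, "ozhzkdr".

ozhzkdr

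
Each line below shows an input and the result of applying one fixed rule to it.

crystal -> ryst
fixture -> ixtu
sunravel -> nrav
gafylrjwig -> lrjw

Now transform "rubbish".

ubbi

The pattern: move the last 2 characters to the front (rotate right by 2), then keep only the last 4 characters.
"rubbish" → "shrubbi" → "ubbi".
(Check on "fixture": → "refixtu" → "ixtu" ✓)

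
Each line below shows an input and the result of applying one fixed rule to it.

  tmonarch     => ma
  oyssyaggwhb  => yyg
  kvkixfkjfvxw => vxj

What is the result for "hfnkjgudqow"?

fjd

Each output is the input with this applied: keep one character in every 3, starting at position 2 (positions 2nd, 5th, 8th, ...), then delete the last character.
Starting from "hfnkjgudqow": after the first operation, "fjdw"; after the second, "fjd".
(Check on "tmonarch": → "mah" → "ma" ✓)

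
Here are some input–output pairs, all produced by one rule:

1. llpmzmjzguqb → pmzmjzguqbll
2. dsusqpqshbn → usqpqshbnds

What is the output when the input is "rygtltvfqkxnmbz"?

gtltvfqkxnmbzry

Looking at the pairs, the operation is to move the first 2 characters to the end (rotate left by 2).
Applying that to "rygtltvfqkxnmbz" gives "gtltvfqkxnmbzry".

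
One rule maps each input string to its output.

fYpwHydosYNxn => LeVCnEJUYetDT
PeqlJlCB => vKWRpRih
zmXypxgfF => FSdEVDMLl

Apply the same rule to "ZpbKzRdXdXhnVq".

fVHqFxJdJdNTbW

The pattern: flip the case of every letter, then shift every letter 6 places forward in the alphabet (wrapping around).
On "ZpbKzRdXdXhnVq": the first step gives "zPBkZrDxDxHNvQ", and the second then gives "fVHqFxJdJdNTbW".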